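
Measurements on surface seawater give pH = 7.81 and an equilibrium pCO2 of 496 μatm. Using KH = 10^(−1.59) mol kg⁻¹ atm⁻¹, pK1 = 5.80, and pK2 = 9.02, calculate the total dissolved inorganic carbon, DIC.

[CO2*] = KH · pCO2 = 10^(−1.59) × 496×10^-6 = 1.275×10^-5 mol/kg
α₀ = 1/(1 + K1/[H⁺] + K1K2/[H⁺]²) = 1/(1 + 10^+2.01 + 10^+0.80) = 0.009121
DIC = [CO2*]/α₀ = 1.275×10^-5 / 0.009121 = 1.40 mmol/kg

DIC = 1.40 mmol/kg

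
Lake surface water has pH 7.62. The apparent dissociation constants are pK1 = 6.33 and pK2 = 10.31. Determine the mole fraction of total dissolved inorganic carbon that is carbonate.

α₂ = 1 / (1 + [H⁺]/K2 + [H⁺]²/(K1K2)) = 1 / (1 + 10^+2.69 + 10^+1.40)
   = 1 / (1 + 489.78 + 25.119) = 1/515.90 = 0.001938

α₂ = 0.00194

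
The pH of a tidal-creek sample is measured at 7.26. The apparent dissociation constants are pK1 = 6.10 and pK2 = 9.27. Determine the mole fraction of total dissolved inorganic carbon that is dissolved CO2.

α₀ = 0.0641

α₀ = 1 / (1 + K1/[H⁺] + K1K2/[H⁺]²) = 1 / (1 + 10^+1.16 + 10^-0.85)
   = 1 / (1 + 14.454 + 0.14125) = 1/15.596 = 0.06412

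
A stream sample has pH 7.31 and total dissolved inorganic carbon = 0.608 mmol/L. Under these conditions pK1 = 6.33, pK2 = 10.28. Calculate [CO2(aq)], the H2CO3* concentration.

[CO2*] = 0.0576 mmol/L

α₀ = 1 / (1 + K1/[H⁺] + K1K2/[H⁺]²) = 1 / (1 + 10^+0.98 + 10^-1.99)
   = 1 / (1 + 9.5499 + 0.010233) = 1/10.560 = 0.09470
[CO2*] = α₀ × DIC = 0.09470 × 0.608 = 0.0576 mmol/L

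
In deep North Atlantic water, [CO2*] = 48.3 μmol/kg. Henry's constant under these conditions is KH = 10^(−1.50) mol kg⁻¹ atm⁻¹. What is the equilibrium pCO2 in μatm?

pCO2 = 1530 μatm

KH = 10^(−1.50) = 3.162×10^-2 mol kg⁻¹ atm⁻¹
pCO2 = [CO2*]/KH = 48.3×10^-6 / 3.162×10^-2 = 1.53×10^-3 atm = 1530 μatm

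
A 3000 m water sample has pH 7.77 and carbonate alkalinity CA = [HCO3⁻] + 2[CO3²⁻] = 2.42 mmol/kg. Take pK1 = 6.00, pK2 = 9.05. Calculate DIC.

DIC = 2.34 mmol/kg

CA = [HCO3⁻] + 2[CO3²⁻] = (α₁ + 2α₂)·DIC
At pH 7.77: [H⁺]/K1 = 10^-1.77 = 0.016982, K2/[H⁺] = 10^-1.28 = 0.052481
α₁ = 1/(1 + 0.016982 + 0.052481) = 1/1.0695 = 0.9350; α₂ = α₁·K2/[H⁺] = 0.04907
α₁ + 2α₂ = 1.0332
DIC = CA / (α₁ + 2α₂) = 2.42 / 1.0332 = 2.34 mmol/kg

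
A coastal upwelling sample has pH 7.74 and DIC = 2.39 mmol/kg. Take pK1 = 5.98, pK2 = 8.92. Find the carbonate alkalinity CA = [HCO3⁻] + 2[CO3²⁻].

CA = [HCO3⁻] + 2[CO3²⁻] = (α₁ + 2α₂)·DIC
At pH 7.74: [H⁺]/K1 = 10^-1.76 = 0.017378, K2/[H⁺] = 10^-1.18 = 0.066069
α₁ = 1/(1 + 0.017378 + 0.066069) = 1/1.0834 = 0.9230; α₂ = α₁·K2/[H⁺] = 0.06098
α₁ + 2α₂ = 1.0449
CA = 1.0449 × 2.39 = 2.50 mmol/kg

CA = 2.50 mmol/kg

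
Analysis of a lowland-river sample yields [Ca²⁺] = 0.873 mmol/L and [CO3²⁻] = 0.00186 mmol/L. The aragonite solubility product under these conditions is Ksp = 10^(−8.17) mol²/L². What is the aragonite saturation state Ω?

Ω = 0.240

Ksp = 10^(−8.17) = 6.761×10^-9
Ω = [Ca²⁺][CO3²⁻]/Ksp = (0.873×10^-3)(0.00186×10^-3) / 6.761×10^-9 = 0.240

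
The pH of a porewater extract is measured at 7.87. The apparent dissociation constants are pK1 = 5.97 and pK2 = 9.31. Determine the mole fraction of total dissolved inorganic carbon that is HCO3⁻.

α₁ = 1 / (1 + [H⁺]/K1 + K2/[H⁺]) = 1 / (1 + 10^-1.90 + 10^-1.44)
   = 1 / (1 + 0.012589 + 0.036308) = 1/1.0489 = 0.9534

α₁ = 0.953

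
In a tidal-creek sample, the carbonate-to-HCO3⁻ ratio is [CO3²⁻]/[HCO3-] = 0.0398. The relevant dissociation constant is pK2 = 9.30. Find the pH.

From K2 = [H⁺][CO3²⁻]/[HCO3-]:  pH = pK2 + log₁₀([CO3²⁻]/[HCO3-])
log₁₀(0.0398) = -1.400
pH = 9.30 + (-1.400) = 7.90

pH = 7.90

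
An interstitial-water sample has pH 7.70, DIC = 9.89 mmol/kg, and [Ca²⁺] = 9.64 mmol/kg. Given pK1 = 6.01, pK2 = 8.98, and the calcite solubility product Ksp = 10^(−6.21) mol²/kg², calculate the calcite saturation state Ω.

α₂ = 1 / (1 + [H⁺]/K2 + [H⁺]²/(K1K2)) = 1 / (1 + 10^+1.28 + 10^-0.41)
   = 1 / (1 + 19.055 + 0.38905) = 1/20.444 = 0.04891
[CO3²⁻] = α₂ × DIC = 0.04891 × 9.89 = 0.4838 mmol/kg
Ksp = 10^(−6.21) = 6.166×10^-7
Ω = [Ca²⁺][CO3²⁻]/Ksp = (9.64×10^-3)(4.838×10^-4) / 6.166×10^-7 = 7.56

Ω = 7.56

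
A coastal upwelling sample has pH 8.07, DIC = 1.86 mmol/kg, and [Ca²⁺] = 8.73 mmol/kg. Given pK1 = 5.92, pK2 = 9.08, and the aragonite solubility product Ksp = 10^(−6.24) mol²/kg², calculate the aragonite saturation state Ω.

α₂ = 1 / (1 + [H⁺]/K2 + [H⁺]²/(K1K2)) = 1 / (1 + 10^+1.01 + 10^-1.14)
   = 1 / (1 + 10.233 + 0.072444) = 1/11.305 = 0.08845
[CO3²⁻] = α₂ × DIC = 0.08845 × 1.86 = 0.1645 mmol/kg
Ksp = 10^(−6.24) = 5.754×10^-7
Ω = [Ca²⁺][CO3²⁻]/Ksp = (8.73×10^-3)(1.645×10^-4) / 5.754×10^-7 = 2.50

Ω = 2.50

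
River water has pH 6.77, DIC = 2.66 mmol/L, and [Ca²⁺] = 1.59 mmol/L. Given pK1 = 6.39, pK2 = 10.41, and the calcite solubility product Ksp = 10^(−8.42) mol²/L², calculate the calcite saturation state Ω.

α₂ = 1 / (1 + [H⁺]/K2 + [H⁺]²/(K1K2)) = 1 / (1 + 10^+3.64 + 10^+3.26)
   = 1 / (1 + 4365.2 + 1819.7) = 1/6185.9 = 0.0001617
[CO3²⁻] = α₂ × DIC = 0.0001617 × 2.66 = 0.0004300 mmol/L = 0.4300 μmol/L
Ksp = 10^(−8.42) = 3.802×10^-9
Ω = [Ca²⁺][CO3²⁻]/Ksp = (1.59×10^-3)(4.300×10^-7) / 3.802×10^-9 = 0.180

Ω = 0.180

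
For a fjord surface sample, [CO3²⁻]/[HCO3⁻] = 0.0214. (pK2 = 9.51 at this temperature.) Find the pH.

pH = 7.84

From K2 = [H⁺][CO3²⁻]/[HCO3⁻]:  pH = pK2 + log₁₀([CO3²⁻]/[HCO3⁻])
log₁₀(0.0214) = -1.670
pH = 9.51 + (-1.670) = 7.84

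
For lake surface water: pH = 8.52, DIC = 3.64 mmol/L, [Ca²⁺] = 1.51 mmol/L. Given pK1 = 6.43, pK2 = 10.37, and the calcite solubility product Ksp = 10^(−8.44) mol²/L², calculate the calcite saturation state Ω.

α₂ = 1 / (1 + [H⁺]/K2 + [H⁺]²/(K1K2)) = 1 / (1 + 10^+1.85 + 10^-0.24)
   = 1 / (1 + 70.795 + 0.57544) = 1/72.370 = 0.01382
[CO3²⁻] = α₂ × DIC = 0.01382 × 3.64 = 0.05030 mmol/L
Ksp = 10^(−8.44) = 3.631×10^-9
Ω = [Ca²⁺][CO3²⁻]/Ksp = (1.51×10^-3)(5.030×10^-5) / 3.631×10^-9 = 20.9

Ω = 20.9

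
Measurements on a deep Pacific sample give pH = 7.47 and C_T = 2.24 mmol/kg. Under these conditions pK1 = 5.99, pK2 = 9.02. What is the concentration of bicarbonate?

[HCO3⁻] = 2.11 mmol/kg

α₁ = 1 / (1 + [H⁺]/K1 + K2/[H⁺]) = 1 / (1 + 10^-1.48 + 10^-1.55)
   = 1 / (1 + 0.033113 + 0.028184) = 1/1.0613 = 0.9422
[HCO3⁻] = α₁ × DIC = 0.9422 × 2.24 = 2.11 mmol/kg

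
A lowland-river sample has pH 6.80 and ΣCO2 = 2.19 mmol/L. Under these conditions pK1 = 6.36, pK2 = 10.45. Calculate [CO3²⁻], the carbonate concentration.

[CO3²⁻] = 0.360 μmol/L

α₂ = 1 / (1 + [H⁺]/K2 + [H⁺]²/(K1K2)) = 1 / (1 + 10^+3.65 + 10^+3.21)
   = 1 / (1 + 4466.8 + 1621.8) = 1/6089.6 = 0.0001642
[CO3²⁻] = α₂ × DIC = 0.0001642 × 2.19 = 0.000360 mmol/L = 0.360 μmol/L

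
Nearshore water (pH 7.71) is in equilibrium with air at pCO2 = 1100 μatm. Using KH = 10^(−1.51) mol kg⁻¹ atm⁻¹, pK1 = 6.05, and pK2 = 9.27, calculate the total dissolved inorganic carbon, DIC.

DIC = 1.63 mmol/kg

[CO2*] = KH · pCO2 = 10^(−1.51) × 1100×10^-6 = 3.399×10^-5 mol/kg
α₀ = 1/(1 + K1/[H⁺] + K1K2/[H⁺]²) = 1/(1 + 10^+1.66 + 10^+0.10) = 0.02085
DIC = [CO2*]/α₀ = 3.399×10^-5 / 0.02085 = 1.63 mmol/kg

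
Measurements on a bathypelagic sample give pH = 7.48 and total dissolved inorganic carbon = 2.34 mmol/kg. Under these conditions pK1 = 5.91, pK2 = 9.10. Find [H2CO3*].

[CO2*] = 0.0599 mmol/kg

α₀ = 1 / (1 + K1/[H⁺] + K1K2/[H⁺]²) = 1 / (1 + 10^+1.57 + 10^-0.05)
   = 1 / (1 + 37.154 + 0.89125) = 1/39.045 = 0.02561
[CO2*] = α₀ × DIC = 0.02561 × 2.34 = 0.0599 mmol/kg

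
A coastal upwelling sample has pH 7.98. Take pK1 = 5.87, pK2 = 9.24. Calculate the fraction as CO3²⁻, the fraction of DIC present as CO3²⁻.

α₂ = 1 / (1 + [H⁺]/K2 + [H⁺]²/(K1K2)) = 1 / (1 + 10^+1.26 + 10^-0.85)
   = 1 / (1 + 18.197 + 0.14125) = 1/19.338 = 0.05171

α₂ = 0.0517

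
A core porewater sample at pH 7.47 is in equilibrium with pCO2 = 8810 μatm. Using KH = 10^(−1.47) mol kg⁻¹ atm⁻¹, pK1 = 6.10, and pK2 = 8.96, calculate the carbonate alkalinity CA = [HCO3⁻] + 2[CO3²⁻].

CA = 7.45 mmol/kg

[CO2*] = KH · pCO2 = 10^(−1.47) × 8810×10^-6 = 2.985×10^-4 mol/kg
α₀ = 1/(1 + K1/[H⁺] + K1K2/[H⁺]²) = 1/(1 + 10^+1.37 + 10^-0.12) = 0.03968
DIC = [CO2*]/α₀ = 2.985×10^-4 / 0.03968 = 7.523 mmol/kg
CA = (α₁ + 2α₂)·DIC = (0.9302 + 2×0.03010) × 7.523 = 7.45 mmol/kg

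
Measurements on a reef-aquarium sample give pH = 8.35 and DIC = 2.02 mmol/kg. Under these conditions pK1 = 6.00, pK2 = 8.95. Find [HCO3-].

[HCO3⁻] = 1.61 mmol/kg

α₁ = 1 / (1 + [H⁺]/K1 + K2/[H⁺]) = 1 / (1 + 10^-2.35 + 10^-0.60)
   = 1 / (1 + 0.0044668 + 0.25119) = 1/1.2557 = 0.7964
[HCO3⁻] = α₁ × DIC = 0.7964 × 2.02 = 1.61 mmol/kg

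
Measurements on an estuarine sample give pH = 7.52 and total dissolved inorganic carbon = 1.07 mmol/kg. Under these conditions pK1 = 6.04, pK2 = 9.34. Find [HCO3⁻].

[HCO3⁻] = 1.02 mmol/kg

α₁ = 1 / (1 + [H⁺]/K1 + K2/[H⁺]) = 1 / (1 + 10^-1.48 + 10^-1.82)
   = 1 / (1 + 0.033113 + 0.015136) = 1/1.0482 = 0.9540
[HCO3⁻] = α₁ × DIC = 0.9540 × 1.07 = 1.02 mmol/kg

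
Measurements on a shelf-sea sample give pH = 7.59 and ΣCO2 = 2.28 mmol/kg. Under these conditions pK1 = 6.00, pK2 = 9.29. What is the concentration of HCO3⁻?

α₁ = 1 / (1 + [H⁺]/K1 + K2/[H⁺]) = 1 / (1 + 10^-1.59 + 10^-1.70)
   = 1 / (1 + 0.025704 + 0.019953) = 1/1.0457 = 0.9563
[HCO3⁻] = α₁ × DIC = 0.9563 × 2.28 = 2.18 mmol/kg

[HCO3⁻] = 2.18 mmol/kg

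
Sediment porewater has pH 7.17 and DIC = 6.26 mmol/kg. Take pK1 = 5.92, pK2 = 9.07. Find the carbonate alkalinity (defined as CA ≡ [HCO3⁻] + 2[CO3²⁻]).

CA = 6.00 mmol/kg

CA = [HCO3⁻] + 2[CO3²⁻] = (α₁ + 2α₂)·DIC
At pH 7.17: [H⁺]/K1 = 10^-1.25 = 0.056234, K2/[H⁺] = 10^-1.90 = 0.012589
α₁ = 1/(1 + 0.056234 + 0.012589) = 1/1.0688 = 0.9356; α₂ = α₁·K2/[H⁺] = 0.01178
α₁ + 2α₂ = 0.9592
CA = 0.9592 × 6.26 = 6.00 mmol/kg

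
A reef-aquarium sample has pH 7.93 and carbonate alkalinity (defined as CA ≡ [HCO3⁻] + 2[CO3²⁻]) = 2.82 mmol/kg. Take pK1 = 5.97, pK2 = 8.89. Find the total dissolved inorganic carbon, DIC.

CA = [HCO3⁻] + 2[CO3²⁻] = (α₁ + 2α₂)·DIC
At pH 7.93: [H⁺]/K1 = 10^-1.96 = 0.010965, K2/[H⁺] = 10^-0.96 = 0.10965
α₁ = 1/(1 + 0.010965 + 0.10965) = 1/1.1206 = 0.8924; α₂ = α₁·K2/[H⁺] = 0.09785
α₁ + 2α₂ = 1.0881
DIC = CA / (α₁ + 2α₂) = 2.82 / 1.0881 = 2.59 mmol/kg

DIC = 2.59 mmol/kg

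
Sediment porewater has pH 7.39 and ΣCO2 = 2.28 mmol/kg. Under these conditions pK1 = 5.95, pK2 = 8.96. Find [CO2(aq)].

[CO2*] = 0.0779 mmol/kg

α₀ = 1 / (1 + K1/[H⁺] + K1K2/[H⁺]²) = 1 / (1 + 10^+1.44 + 10^-0.13)
   = 1 / (1 + 27.542 + 0.74131) = 1/29.284 = 0.03415
[CO2*] = α₀ × DIC = 0.03415 × 2.28 = 0.0779 mmol/kg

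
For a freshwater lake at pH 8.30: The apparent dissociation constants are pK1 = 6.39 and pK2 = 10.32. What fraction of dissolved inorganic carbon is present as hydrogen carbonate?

α₁ = 1 / (1 + [H⁺]/K1 + K2/[H⁺]) = 1 / (1 + 10^-1.91 + 10^-2.02)
   = 1 / (1 + 0.012303 + 0.0095499) = 1/1.0219 = 0.9786

α₁ = 0.979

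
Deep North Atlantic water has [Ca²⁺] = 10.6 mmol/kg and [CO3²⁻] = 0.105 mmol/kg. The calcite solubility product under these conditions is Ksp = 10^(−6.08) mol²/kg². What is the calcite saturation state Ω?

Ω = 1.34

Ksp = 10^(−6.08) = 8.318×10^-7
Ω = [Ca²⁺][CO3²⁻]/Ksp = (10.6×10^-3)(0.105×10^-3) / 8.318×10^-7 = 1.34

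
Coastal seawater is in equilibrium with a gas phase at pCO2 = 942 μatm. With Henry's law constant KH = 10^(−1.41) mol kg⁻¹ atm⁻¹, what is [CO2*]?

KH = 10^(−1.41) = 3.890×10^-2 mol kg⁻¹ atm⁻¹
[CO2*] = KH · pCO2 = 3.890×10^-2 × 942×10^-6 atm = 3.66×10^-5 mol/kg

[CO2*] = 36.6 μmol/kg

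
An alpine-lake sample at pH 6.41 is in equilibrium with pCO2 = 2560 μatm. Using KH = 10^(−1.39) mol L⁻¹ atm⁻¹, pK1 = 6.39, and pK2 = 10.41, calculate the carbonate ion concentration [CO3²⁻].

[CO3²⁻] = 0.0109 μmol/L

[CO2*] = KH · pCO2 = 10^(−1.39) × 2560×10^-6 = 1.043×10^-4 mol/L
α₀ = 1/(1 + K1/[H⁺] + K1K2/[H⁺]²) = 1/(1 + 10^+0.02 + 10^-3.98) = 0.4885
DIC = [CO2*]/α₀ = 1.043×10^-4 / 0.4885 = 0.2135 mmol/L
[CO3²⁻] = α₂·DIC; α₂ = 5.115×10^-5, so [CO3²⁻] = 5.115×10^-5 × 0.2135 = 1.09×10^-5 mmol/L = 0.0109 μmol/L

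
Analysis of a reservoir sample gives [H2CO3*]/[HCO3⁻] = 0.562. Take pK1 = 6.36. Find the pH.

From K1 = [H⁺][HCO3⁻]/[H2CO3*]:  pH = pK1 − log₁₀([H2CO3*]/[HCO3⁻])
log₁₀(0.562) = -0.250
pH = 6.36 − (-0.250) = 6.61

pH = 6.61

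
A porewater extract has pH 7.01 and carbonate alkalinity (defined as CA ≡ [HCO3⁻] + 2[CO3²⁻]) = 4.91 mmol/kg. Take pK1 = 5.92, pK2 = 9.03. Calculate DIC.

CA = [HCO3⁻] + 2[CO3²⁻] = (α₁ + 2α₂)·DIC
At pH 7.01: [H⁺]/K1 = 10^-1.09 = 0.081283, K2/[H⁺] = 10^-2.02 = 0.0095499
α₁ = 1/(1 + 0.081283 + 0.0095499) = 1/1.0908 = 0.9167; α₂ = α₁·K2/[H⁺] = 0.008755
α₁ + 2α₂ = 0.9342
DIC = CA / (α₁ + 2α₂) = 4.91 / 0.9342 = 5.26 mmol/kg

DIC = 5.26 mmol/kg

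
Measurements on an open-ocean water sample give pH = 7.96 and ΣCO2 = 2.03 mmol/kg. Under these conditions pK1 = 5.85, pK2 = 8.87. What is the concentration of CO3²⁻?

[CO3²⁻] = 0.221 mmol/kg

α₂ = 1 / (1 + [H⁺]/K2 + [H⁺]²/(K1K2)) = 1 / (1 + 10^+0.91 + 10^-1.20)
   = 1 / (1 + 8.1283 + 0.063096) = 1/9.1914 = 0.1088
[CO3²⁻] = α₂ × DIC = 0.1088 × 2.03 = 0.221 mmol/kg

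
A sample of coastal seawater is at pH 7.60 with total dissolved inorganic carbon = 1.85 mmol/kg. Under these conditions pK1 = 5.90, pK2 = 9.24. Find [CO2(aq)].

[CO2*] = 0.0354 mmol/kg

α₀ = 1 / (1 + K1/[H⁺] + K1K2/[H⁺]²) = 1 / (1 + 10^+1.70 + 10^+0.06)
   = 1 / (1 + 50.119 + 1.1482) = 1/52.267 = 0.01913
[CO2*] = α₀ × DIC = 0.01913 × 1.85 = 0.0354 mmol/kg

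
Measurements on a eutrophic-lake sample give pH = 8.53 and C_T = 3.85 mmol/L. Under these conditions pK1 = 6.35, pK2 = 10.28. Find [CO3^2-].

[CO3²⁻] = 0.0668 mmol/L

α₂ = 1 / (1 + [H⁺]/K2 + [H⁺]²/(K1K2)) = 1 / (1 + 10^+1.75 + 10^-0.43)
   = 1 / (1 + 56.234 + 0.37154) = 1/57.606 = 0.01736
[CO3²⁻] = α₂ × DIC = 0.01736 × 3.85 = 0.0668 mmol/L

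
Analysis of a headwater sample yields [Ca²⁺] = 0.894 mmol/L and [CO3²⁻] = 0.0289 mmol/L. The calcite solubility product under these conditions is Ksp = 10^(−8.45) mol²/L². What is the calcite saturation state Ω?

Ω = 7.28

Ksp = 10^(−8.45) = 3.548×10^-9
Ω = [Ca²⁺][CO3²⁻]/Ksp = (0.894×10^-3)(0.0289×10^-3) / 3.548×10^-9 = 7.28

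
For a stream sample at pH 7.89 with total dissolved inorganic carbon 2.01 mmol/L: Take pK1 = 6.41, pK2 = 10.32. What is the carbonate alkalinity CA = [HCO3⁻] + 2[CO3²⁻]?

CA = 1.95 mmol/L

CA = [HCO3⁻] + 2[CO3²⁻] = (α₁ + 2α₂)·DIC
At pH 7.89: [H⁺]/K1 = 10^-1.48 = 0.033113, K2/[H⁺] = 10^-2.43 = 0.0037154
α₁ = 1/(1 + 0.033113 + 0.0037154) = 1/1.0368 = 0.9645; α₂ = α₁·K2/[H⁺] = 0.003583
α₁ + 2α₂ = 0.9716
CA = 0.9716 × 2.01 = 1.95 mmol/L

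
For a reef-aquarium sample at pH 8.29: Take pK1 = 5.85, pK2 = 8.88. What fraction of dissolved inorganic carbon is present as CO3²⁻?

α₂ = 0.204

α₂ = 1 / (1 + [H⁺]/K2 + [H⁺]²/(K1K2)) = 1 / (1 + 10^+0.59 + 10^-1.85)
   = 1 / (1 + 3.8905 + 0.014125) = 1/4.9046 = 0.2039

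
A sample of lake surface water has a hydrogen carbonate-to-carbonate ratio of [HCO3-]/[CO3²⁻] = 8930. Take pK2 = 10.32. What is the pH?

pH = 6.37

From K2 = [H⁺][CO3²⁻]/[HCO3-]:  pH = pK2 − log₁₀([HCO3-]/[CO3²⁻])
log₁₀(8930) = +3.951
pH = 10.32 − (+3.951) = 6.37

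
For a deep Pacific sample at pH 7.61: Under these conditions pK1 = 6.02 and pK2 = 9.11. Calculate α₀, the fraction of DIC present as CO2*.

α₀ = 1 / (1 + K1/[H⁺] + K1K2/[H⁺]²) = 1 / (1 + 10^+1.59 + 10^+0.09)
   = 1 / (1 + 38.905 + 1.2303) = 1/41.135 = 0.02431

α₀ = 0.0243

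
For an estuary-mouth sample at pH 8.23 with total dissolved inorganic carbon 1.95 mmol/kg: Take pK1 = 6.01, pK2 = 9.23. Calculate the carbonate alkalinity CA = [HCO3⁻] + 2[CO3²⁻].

CA = 2.12 mmol/kg

CA = [HCO3⁻] + 2[CO3²⁻] = (α₁ + 2α₂)·DIC
At pH 8.23: [H⁺]/K1 = 10^-2.22 = 0.0060256, K2/[H⁺] = 10^-1.00 = 0.10000
α₁ = 1/(1 + 0.0060256 + 0.10000) = 1/1.1060 = 0.9041; α₂ = α₁·K2/[H⁺] = 0.09041
α₁ + 2α₂ = 1.0850
CA = 1.0850 × 1.95 = 2.12 mmol/kg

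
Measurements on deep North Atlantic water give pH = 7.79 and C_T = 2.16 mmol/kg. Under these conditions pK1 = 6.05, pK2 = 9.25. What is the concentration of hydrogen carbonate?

α₁ = 1 / (1 + [H⁺]/K1 + K2/[H⁺]) = 1 / (1 + 10^-1.74 + 10^-1.46)
   = 1 / (1 + 0.018197 + 0.034674) = 1/1.0529 = 0.9498
[HCO3⁻] = α₁ × DIC = 0.9498 × 2.16 = 2.05 mmol/kg

[HCO3⁻] = 2.05 mmol/kg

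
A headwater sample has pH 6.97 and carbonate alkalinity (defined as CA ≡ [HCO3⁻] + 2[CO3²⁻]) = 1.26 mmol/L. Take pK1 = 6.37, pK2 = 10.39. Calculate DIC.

CA = [HCO3⁻] + 2[CO3²⁻] = (α₁ + 2α₂)·DIC
At pH 6.97: [H⁺]/K1 = 10^-0.60 = 0.25119, K2/[H⁺] = 10^-3.42 = 0.00038019
α₁ = 1/(1 + 0.25119 + 0.00038019) = 1/1.2516 = 0.7990; α₂ = α₁·K2/[H⁺] = 0.0003038
α₁ + 2α₂ = 0.7996
DIC = CA / (α₁ + 2α₂) = 1.26 / 0.7996 = 1.58 mmol/L

DIC = 1.58 mmol/L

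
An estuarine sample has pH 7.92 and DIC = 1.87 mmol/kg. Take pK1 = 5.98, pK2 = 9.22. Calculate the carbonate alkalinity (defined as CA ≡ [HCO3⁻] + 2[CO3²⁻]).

CA = [HCO3⁻] + 2[CO3²⁻] = (α₁ + 2α₂)·DIC
At pH 7.92: [H⁺]/K1 = 10^-1.94 = 0.011482, K2/[H⁺] = 10^-1.30 = 0.050119
α₁ = 1/(1 + 0.011482 + 0.050119) = 1/1.0616 = 0.9420; α₂ = α₁·K2/[H⁺] = 0.04721
α₁ + 2α₂ = 1.0364
CA = 1.0364 × 1.87 = 1.94 mmol/kg

CA = 1.94 mmol/kg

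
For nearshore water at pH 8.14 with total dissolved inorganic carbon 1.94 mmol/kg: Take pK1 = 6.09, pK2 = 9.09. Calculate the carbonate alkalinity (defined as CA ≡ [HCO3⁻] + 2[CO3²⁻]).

CA = 2.12 mmol/kg

CA = [HCO3⁻] + 2[CO3²⁻] = (α₁ + 2α₂)·DIC
At pH 8.14: [H⁺]/K1 = 10^-2.05 = 0.0089125, K2/[H⁺] = 10^-0.95 = 0.11220
α₁ = 1/(1 + 0.0089125 + 0.11220) = 1/1.1211 = 0.8920; α₂ = α₁·K2/[H⁺] = 0.1001
α₁ + 2α₂ = 1.0921
CA = 1.0921 × 1.94 = 2.12 mmol/kg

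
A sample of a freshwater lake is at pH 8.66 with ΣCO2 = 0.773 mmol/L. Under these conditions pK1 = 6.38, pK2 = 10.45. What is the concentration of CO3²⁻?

α₂ = 1 / (1 + [H⁺]/K2 + [H⁺]²/(K1K2)) = 1 / (1 + 10^+1.79 + 10^-0.49)
   = 1 / (1 + 61.660 + 0.32359) = 1/62.983 = 0.01588
[CO3²⁻] = α₂ × DIC = 0.01588 × 0.773 = 0.0123 mmol/L = 12.3 μmol/L

[CO3²⁻] = 12.3 μmol/L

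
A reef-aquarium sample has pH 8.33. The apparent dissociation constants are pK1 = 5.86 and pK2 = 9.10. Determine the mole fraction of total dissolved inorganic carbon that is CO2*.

α₀ = 0.00289

α₀ = 1 / (1 + K1/[H⁺] + K1K2/[H⁺]²) = 1 / (1 + 10^+2.47 + 10^+1.70)
   = 1 / (1 + 295.12 + 50.119) = 1/346.24 = 0.002888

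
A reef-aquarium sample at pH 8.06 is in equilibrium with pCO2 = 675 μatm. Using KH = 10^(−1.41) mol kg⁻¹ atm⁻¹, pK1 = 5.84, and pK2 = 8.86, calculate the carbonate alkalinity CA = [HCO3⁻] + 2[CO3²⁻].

CA = 5.74 mmol/kg

[CO2*] = KH · pCO2 = 10^(−1.41) × 675×10^-6 = 2.626×10^-5 mol/kg
α₀ = 1/(1 + K1/[H⁺] + K1K2/[H⁺]²) = 1/(1 + 10^+2.22 + 10^+1.42) = 0.005174
DIC = [CO2*]/α₀ = 2.626×10^-5 / 0.005174 = 5.075 mmol/kg
CA = (α₁ + 2α₂)·DIC = (0.8587 + 2×0.1361) × 5.075 = 5.74 mmol/kg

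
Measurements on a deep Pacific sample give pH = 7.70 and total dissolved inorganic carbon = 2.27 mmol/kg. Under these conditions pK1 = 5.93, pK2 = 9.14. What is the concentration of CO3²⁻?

[CO3²⁻] = 0.0782 mmol/kg

α₂ = 1 / (1 + [H⁺]/K2 + [H⁺]²/(K1K2)) = 1 / (1 + 10^+1.44 + 10^-0.33)
   = 1 / (1 + 27.542 + 0.46774) = 1/29.010 = 0.03447
[CO3²⁻] = α₂ × DIC = 0.03447 × 2.27 = 0.0782 mmol/kg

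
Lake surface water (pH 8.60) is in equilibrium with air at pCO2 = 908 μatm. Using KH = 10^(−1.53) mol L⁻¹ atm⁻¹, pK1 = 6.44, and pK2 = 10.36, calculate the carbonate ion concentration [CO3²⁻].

[CO3²⁻] = 0.0673 mmol/L

[CO2*] = KH · pCO2 = 10^(−1.53) × 908×10^-6 = 2.680×10^-5 mol/L
α₀ = 1/(1 + K1/[H⁺] + K1K2/[H⁺]²) = 1/(1 + 10^+2.16 + 10^+0.40) = 0.006754
DIC = [CO2*]/α₀ = 2.680×10^-5 / 0.006754 = 3.967 mmol/L
[CO3²⁻] = α₂·DIC; α₂ = 0.01697, so [CO3²⁻] = 0.01697 × 3.967 = 0.0673 mmol/L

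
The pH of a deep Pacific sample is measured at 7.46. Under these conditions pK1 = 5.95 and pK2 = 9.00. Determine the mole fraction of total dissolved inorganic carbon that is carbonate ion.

α₂ = 1 / (1 + [H⁺]/K2 + [H⁺]²/(K1K2)) = 1 / (1 + 10^+1.54 + 10^+0.03)
   = 1 / (1 + 34.674 + 1.0715) = 1/36.745 = 0.02721

α₂ = 0.0272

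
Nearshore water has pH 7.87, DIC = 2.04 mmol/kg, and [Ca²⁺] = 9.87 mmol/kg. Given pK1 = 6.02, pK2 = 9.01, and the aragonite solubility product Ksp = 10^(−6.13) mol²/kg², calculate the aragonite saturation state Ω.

Ω = 1.81

α₂ = 1 / (1 + [H⁺]/K2 + [H⁺]²/(K1K2)) = 1 / (1 + 10^+1.14 + 10^-0.71)
   = 1 / (1 + 13.804 + 0.19498) = 1/14.999 = 0.06667
[CO3²⁻] = α₂ × DIC = 0.06667 × 2.04 = 0.1360 mmol/kg
Ksp = 10^(−6.13) = 7.413×10^-7
Ω = [Ca²⁺][CO3²⁻]/Ksp = (9.87×10^-3)(1.360×10^-4) / 7.413×10^-7 = 1.81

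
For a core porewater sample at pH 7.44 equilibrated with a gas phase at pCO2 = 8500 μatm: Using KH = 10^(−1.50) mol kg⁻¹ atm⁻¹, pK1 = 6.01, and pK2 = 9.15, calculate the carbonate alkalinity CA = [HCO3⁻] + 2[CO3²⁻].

[CO2*] = KH · pCO2 = 10^(−1.50) × 8500×10^-6 = 2.688×10^-4 mol/kg
α₀ = 1/(1 + K1/[H⁺] + K1K2/[H⁺]²) = 1/(1 + 10^+1.43 + 10^-0.28) = 0.03516
DIC = [CO2*]/α₀ = 2.688×10^-4 / 0.03516 = 7.645 mmol/kg
CA = (α₁ + 2α₂)·DIC = (0.9464 + 2×0.01845) × 7.645 = 7.52 mmol/kg

CA = 7.52 mmol/kg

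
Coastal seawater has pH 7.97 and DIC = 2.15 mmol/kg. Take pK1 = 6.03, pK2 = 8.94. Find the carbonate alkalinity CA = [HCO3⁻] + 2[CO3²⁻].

CA = [HCO3⁻] + 2[CO3²⁻] = (α₁ + 2α₂)·DIC
At pH 7.97: [H⁺]/K1 = 10^-1.94 = 0.011482, K2/[H⁺] = 10^-0.97 = 0.10715
α₁ = 1/(1 + 0.011482 + 0.10715) = 1/1.1186 = 0.8939; α₂ = α₁·K2/[H⁺] = 0.09579
α₁ + 2α₂ = 1.0855
CA = 1.0855 × 2.15 = 2.33 mmol/kg

CA = 2.33 mmol/kg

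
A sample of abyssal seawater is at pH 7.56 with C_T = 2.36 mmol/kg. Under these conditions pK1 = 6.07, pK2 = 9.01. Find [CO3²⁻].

α₂ = 1 / (1 + [H⁺]/K2 + [H⁺]²/(K1K2)) = 1 / (1 + 10^+1.45 + 10^-0.04)
   = 1 / (1 + 28.184 + 0.91201) = 1/30.096 = 0.03323
[CO3²⁻] = α₂ × DIC = 0.03323 × 2.36 = 0.0784 mmol/kg

[CO3²⁻] = 0.0784 mmol/kg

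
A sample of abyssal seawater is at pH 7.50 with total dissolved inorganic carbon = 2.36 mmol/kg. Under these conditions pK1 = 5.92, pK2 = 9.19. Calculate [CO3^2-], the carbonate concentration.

α₂ = 1 / (1 + [H⁺]/K2 + [H⁺]²/(K1K2)) = 1 / (1 + 10^+1.69 + 10^+0.11)
   = 1 / (1 + 48.978 + 1.2882) = 1/51.266 = 0.01951
[CO3²⁻] = α₂ × DIC = 0.01951 × 2.36 = 0.0460 mmol/kg

[CO3²⁻] = 0.0460 mmol/kg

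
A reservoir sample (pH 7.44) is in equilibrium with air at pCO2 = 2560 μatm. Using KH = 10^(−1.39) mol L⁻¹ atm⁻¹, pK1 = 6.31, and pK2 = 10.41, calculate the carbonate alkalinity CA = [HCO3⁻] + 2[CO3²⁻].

[CO2*] = KH · pCO2 = 10^(−1.39) × 2560×10^-6 = 1.043×10^-4 mol/L
α₀ = 1/(1 + K1/[H⁺] + K1K2/[H⁺]²) = 1/(1 + 10^+1.13 + 10^-1.84) = 0.06895
DIC = [CO2*]/α₀ = 1.043×10^-4 / 0.06895 = 1.513 mmol/L
CA = (α₁ + 2α₂)·DIC = (0.9301 + 2×0.0009966) × 1.513 = 1.41 mmol/L

CA = 1.41 mmol/L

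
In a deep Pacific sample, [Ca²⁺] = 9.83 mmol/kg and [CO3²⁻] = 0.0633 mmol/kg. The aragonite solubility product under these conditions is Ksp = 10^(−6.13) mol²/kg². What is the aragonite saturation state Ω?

Ω = 0.839

Ksp = 10^(−6.13) = 7.413×10^-7
Ω = [Ca²⁺][CO3²⁻]/Ksp = (9.83×10^-3)(0.0633×10^-3) / 7.413×10^-7 = 0.839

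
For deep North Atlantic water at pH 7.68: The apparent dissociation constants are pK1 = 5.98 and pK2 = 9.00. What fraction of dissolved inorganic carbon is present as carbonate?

α₂ = 1 / (1 + [H⁺]/K2 + [H⁺]²/(K1K2)) = 1 / (1 + 10^+1.32 + 10^-0.38)
   = 1 / (1 + 20.893 + 0.41687) = 1/22.310 = 0.04482

α₂ = 0.0448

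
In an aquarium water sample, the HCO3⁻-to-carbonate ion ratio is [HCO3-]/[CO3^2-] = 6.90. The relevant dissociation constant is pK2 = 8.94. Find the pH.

From K2 = [H⁺][CO3^2-]/[HCO3-]:  pH = pK2 − log₁₀([HCO3-]/[CO3^2-])
log₁₀(6.90) = +0.839
pH = 8.94 − (+0.839) = 8.10

pH = 8.10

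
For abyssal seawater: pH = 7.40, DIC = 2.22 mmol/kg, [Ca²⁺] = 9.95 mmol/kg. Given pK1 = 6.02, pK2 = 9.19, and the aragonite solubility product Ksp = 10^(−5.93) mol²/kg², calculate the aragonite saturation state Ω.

Ω = 0.288

α₂ = 1 / (1 + [H⁺]/K2 + [H⁺]²/(K1K2)) = 1 / (1 + 10^+1.79 + 10^+0.41)
   = 1 / (1 + 61.660 + 2.5704) = 1/65.230 = 0.01533
[CO3²⁻] = α₂ × DIC = 0.01533 × 2.22 = 0.03403 mmol/kg
Ksp = 10^(−5.93) = 1.175×10^-6
Ω = [Ca²⁺][CO3²⁻]/Ksp = (9.95×10^-3)(3.403×10^-5) / 1.175×10^-6 = 0.288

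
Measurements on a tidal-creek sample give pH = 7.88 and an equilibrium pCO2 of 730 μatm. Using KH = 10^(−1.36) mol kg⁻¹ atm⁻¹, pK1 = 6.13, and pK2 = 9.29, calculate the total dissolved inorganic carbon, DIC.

[CO2*] = KH · pCO2 = 10^(−1.36) × 730×10^-6 = 3.187×10^-5 mol/kg
α₀ = 1/(1 + K1/[H⁺] + K1K2/[H⁺]²) = 1/(1 + 10^+1.75 + 10^+0.34) = 0.01683
DIC = [CO2*]/α₀ = 3.187×10^-5 / 0.01683 = 1.89 mmol/kg

DIC = 1.89 mmol/kg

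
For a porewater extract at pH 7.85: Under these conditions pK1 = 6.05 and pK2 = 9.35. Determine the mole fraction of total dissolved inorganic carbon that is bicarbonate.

α₁ = 1 / (1 + [H⁺]/K1 + K2/[H⁺]) = 1 / (1 + 10^-1.80 + 10^-1.50)
   = 1 / (1 + 0.015849 + 0.031623) = 1/1.0475 = 0.9547

α₁ = 0.955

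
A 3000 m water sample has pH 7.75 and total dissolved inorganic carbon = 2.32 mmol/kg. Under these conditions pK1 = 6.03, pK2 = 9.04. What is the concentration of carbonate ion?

[CO3²⁻] = 0.111 mmol/kg

α₂ = 1 / (1 + [H⁺]/K2 + [H⁺]²/(K1K2)) = 1 / (1 + 10^+1.29 + 10^-0.43)
   = 1 / (1 + 19.498 + 0.37154) = 1/20.870 = 0.04792
[CO3²⁻] = α₂ × DIC = 0.04792 × 2.32 = 0.111 mmol/kg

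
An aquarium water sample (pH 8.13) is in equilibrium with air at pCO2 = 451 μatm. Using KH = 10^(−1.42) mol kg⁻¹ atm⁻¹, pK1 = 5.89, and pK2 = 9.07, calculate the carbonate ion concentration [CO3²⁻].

[CO3²⁻] = 0.342 mmol/kg

[CO2*] = KH · pCO2 = 10^(−1.42) × 451×10^-6 = 1.715×10^-5 mol/kg
α₀ = 1/(1 + K1/[H⁺] + K1K2/[H⁺]²) = 1/(1 + 10^+2.24 + 10^+1.30) = 0.005135
DIC = [CO2*]/α₀ = 1.715×10^-5 / 0.005135 = 3.339 mmol/kg
[CO3²⁻] = α₂·DIC; α₂ = 0.1025, so [CO3²⁻] = 0.1025 × 3.339 = 0.342 mmol/kg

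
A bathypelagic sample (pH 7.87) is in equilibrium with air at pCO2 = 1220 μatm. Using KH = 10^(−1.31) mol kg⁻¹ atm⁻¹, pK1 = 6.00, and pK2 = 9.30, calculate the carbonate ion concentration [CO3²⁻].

[CO3²⁻] = 0.165 mmol/kg

[CO2*] = KH · pCO2 = 10^(−1.31) × 1220×10^-6 = 5.975×10^-5 mol/kg
α₀ = 1/(1 + K1/[H⁺] + K1K2/[H⁺]²) = 1/(1 + 10^+1.87 + 10^+0.44) = 0.01284
DIC = [CO2*]/α₀ = 5.975×10^-5 / 0.01284 = 4.654 mmol/kg
[CO3²⁻] = α₂·DIC; α₂ = 0.03536, so [CO3²⁻] = 0.03536 × 4.654 = 0.165 mmol/kg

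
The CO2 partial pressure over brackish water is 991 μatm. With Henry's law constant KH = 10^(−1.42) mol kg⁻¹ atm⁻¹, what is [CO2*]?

KH = 10^(−1.42) = 3.802×10^-2 mol kg⁻¹ atm⁻¹
[CO2*] = KH · pCO2 = 3.802×10^-2 × 991×10^-6 atm = 3.77×10^-5 mol/kg

[CO2*] = 37.7 μmol/kg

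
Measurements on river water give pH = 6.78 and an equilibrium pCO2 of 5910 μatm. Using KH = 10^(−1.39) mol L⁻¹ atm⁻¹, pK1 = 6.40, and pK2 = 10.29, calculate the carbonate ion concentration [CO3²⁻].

[CO2*] = KH · pCO2 = 10^(−1.39) × 5910×10^-6 = 2.408×10^-4 mol/L
α₀ = 1/(1 + K1/[H⁺] + K1K2/[H⁺]²) = 1/(1 + 10^+0.38 + 10^-3.13) = 0.2942
DIC = [CO2*]/α₀ = 2.408×10^-4 / 0.2942 = 0.8185 mmol/L
[CO3²⁻] = α₂·DIC; α₂ = 0.0002181, so [CO3²⁻] = 0.0002181 × 0.8185 = 0.000178 mmol/L = 0.178 μmol/L

[CO3²⁻] = 0.178 μmol/L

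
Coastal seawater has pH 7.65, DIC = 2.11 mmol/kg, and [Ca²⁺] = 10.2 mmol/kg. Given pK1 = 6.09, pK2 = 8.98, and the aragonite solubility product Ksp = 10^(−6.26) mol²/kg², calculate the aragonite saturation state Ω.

α₂ = 1 / (1 + [H⁺]/K2 + [H⁺]²/(K1K2)) = 1 / (1 + 10^+1.33 + 10^-0.23)
   = 1 / (1 + 21.380 + 0.58884) = 1/22.968 = 0.04354
[CO3²⁻] = α₂ × DIC = 0.04354 × 2.11 = 0.09187 mmol/kg
Ksp = 10^(−6.26) = 5.495×10^-7
Ω = [Ca²⁺][CO3²⁻]/Ksp = (10.2×10^-3)(9.187×10^-5) / 5.495×10^-7 = 1.71

Ω = 1.71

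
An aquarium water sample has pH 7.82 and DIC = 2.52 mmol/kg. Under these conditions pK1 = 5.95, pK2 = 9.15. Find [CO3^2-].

[CO3²⁻] = 0.111 mmol/kg

α₂ = 1 / (1 + [H⁺]/K2 + [H⁺]²/(K1K2)) = 1 / (1 + 10^+1.33 + 10^-0.54)
   = 1 / (1 + 21.380 + 0.28840) = 1/22.668 = 0.04412
[CO3²⁻] = α₂ × DIC = 0.04412 × 2.52 = 0.111 mmol/kg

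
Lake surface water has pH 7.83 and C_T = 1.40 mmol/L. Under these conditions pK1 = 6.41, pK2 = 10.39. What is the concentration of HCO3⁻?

[HCO3⁻] = 1.35 mmol/L

α₁ = 1 / (1 + [H⁺]/K1 + K2/[H⁺]) = 1 / (1 + 10^-1.42 + 10^-2.56)
   = 1 / (1 + 0.038019 + 0.0027542) = 1/1.0408 = 0.9608
[HCO3⁻] = α₁ × DIC = 0.9608 × 1.40 = 1.35 mmol/L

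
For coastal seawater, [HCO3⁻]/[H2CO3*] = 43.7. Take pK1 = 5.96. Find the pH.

pH = 7.60

From K1 = [H⁺][HCO3⁻]/[H2CO3*]:  pH = pK1 + log₁₀([HCO3⁻]/[H2CO3*])
log₁₀(43.7) = +1.640
pH = 5.96 + (+1.640) = 7.60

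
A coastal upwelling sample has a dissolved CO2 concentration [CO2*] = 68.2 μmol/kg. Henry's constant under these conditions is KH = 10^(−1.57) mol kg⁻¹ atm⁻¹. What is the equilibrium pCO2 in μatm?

pCO2 = 2530 μatm

KH = 10^(−1.57) = 2.692×10^-2 mol kg⁻¹ atm⁻¹
pCO2 = [CO2*]/KH = 68.2×10^-6 / 2.692×10^-2 = 2.53×10^-3 atm = 2530 μatm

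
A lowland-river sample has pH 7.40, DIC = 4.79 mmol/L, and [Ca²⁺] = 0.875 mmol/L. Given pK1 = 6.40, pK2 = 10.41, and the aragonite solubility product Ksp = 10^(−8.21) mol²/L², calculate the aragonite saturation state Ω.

α₂ = 1 / (1 + [H⁺]/K2 + [H⁺]²/(K1K2)) = 1 / (1 + 10^+3.01 + 10^+2.01)
   = 1 / (1 + 1023.3 + 102.33) = 1/1126.6 = 0.0008876
[CO3²⁻] = α₂ × DIC = 0.0008876 × 4.79 = 0.004252 mmol/L = 4.252 μmol/L
Ksp = 10^(−8.21) = 6.166×10^-9
Ω = [Ca²⁺][CO3²⁻]/Ksp = (0.875×10^-3)(4.252×10^-6) / 6.166×10^-9 = 0.603

Ω = 0.603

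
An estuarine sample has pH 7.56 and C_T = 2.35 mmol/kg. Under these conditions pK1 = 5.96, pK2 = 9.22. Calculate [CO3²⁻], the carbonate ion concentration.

α₂ = 1 / (1 + [H⁺]/K2 + [H⁺]²/(K1K2)) = 1 / (1 + 10^+1.66 + 10^+0.06)
   = 1 / (1 + 45.709 + 1.1482) = 1/47.857 = 0.02090
[CO3²⁻] = α₂ × DIC = 0.02090 × 2.35 = 0.0491 mmol/kg

[CO3²⁻] = 0.0491 mmol/kg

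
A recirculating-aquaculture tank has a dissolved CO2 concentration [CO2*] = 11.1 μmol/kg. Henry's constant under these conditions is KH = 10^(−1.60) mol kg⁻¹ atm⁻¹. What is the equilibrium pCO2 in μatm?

KH = 10^(−1.60) = 2.512×10^-2 mol kg⁻¹ atm⁻¹
pCO2 = [CO2*]/KH = 11.1×10^-6 / 2.512×10^-2 = 4.42×10^-4 atm = 442 μatm

pCO2 = 442 μatm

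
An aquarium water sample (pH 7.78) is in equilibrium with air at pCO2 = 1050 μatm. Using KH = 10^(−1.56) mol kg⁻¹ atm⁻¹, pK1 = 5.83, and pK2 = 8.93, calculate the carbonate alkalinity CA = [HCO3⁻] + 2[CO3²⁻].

CA = 2.94 mmol/kg

[CO2*] = KH · pCO2 = 10^(−1.56) × 1050×10^-6 = 2.892×10^-5 mol/kg
α₀ = 1/(1 + K1/[H⁺] + K1K2/[H⁺]²) = 1/(1 + 10^+1.95 + 10^+0.80) = 0.01037
DIC = [CO2*]/α₀ = 2.892×10^-5 / 0.01037 = 2.789 mmol/kg
CA = (α₁ + 2α₂)·DIC = (0.9242 + 2×0.06543) × 2.789 = 2.94 mmol/kg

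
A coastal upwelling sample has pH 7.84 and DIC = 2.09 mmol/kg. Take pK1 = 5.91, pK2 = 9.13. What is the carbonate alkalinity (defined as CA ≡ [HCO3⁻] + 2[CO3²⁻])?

CA = [HCO3⁻] + 2[CO3²⁻] = (α₁ + 2α₂)·DIC
At pH 7.84: [H⁺]/K1 = 10^-1.93 = 0.011749, K2/[H⁺] = 10^-1.29 = 0.051286
α₁ = 1/(1 + 0.011749 + 0.051286) = 1/1.0630 = 0.9407; α₂ = α₁·K2/[H⁺] = 0.04825
α₁ + 2α₂ = 1.0372
CA = 1.0372 × 2.09 = 2.17 mmol/kg

CA = 2.17 mmol/kg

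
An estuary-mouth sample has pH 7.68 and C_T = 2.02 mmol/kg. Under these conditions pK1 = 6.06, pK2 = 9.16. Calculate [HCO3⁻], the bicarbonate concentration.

α₁ = 1 / (1 + [H⁺]/K1 + K2/[H⁺]) = 1 / (1 + 10^-1.62 + 10^-1.48)
   = 1 / (1 + 0.023988 + 0.033113) = 1/1.0571 = 0.9460
[HCO3⁻] = α₁ × DIC = 0.9460 × 2.02 = 1.91 mmol/kg

[HCO3⁻] = 1.91 mmol/kg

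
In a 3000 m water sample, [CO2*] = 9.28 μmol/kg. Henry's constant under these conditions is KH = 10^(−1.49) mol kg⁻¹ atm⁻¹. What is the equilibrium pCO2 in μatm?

KH = 10^(−1.49) = 3.236×10^-2 mol kg⁻¹ atm⁻¹
pCO2 = [CO2*]/KH = 9.28×10^-6 / 3.236×10^-2 = 2.87×10^-4 atm = 287 μatm

pCO2 = 287 μatm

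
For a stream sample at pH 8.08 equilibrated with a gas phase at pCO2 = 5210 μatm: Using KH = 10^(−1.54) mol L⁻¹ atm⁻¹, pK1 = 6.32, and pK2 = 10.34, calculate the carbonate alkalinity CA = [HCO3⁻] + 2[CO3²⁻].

CA = 8.74 mmol/L

[CO2*] = KH · pCO2 = 10^(−1.54) × 5210×10^-6 = 1.503×10^-4 mol/L
α₀ = 1/(1 + K1/[H⁺] + K1K2/[H⁺]²) = 1/(1 + 10^+1.76 + 10^-0.50) = 0.01699
DIC = [CO2*]/α₀ = 1.503×10^-4 / 0.01699 = 8.844 mmol/L
CA = (α₁ + 2α₂)·DIC = (0.9776 + 2×0.005373) × 8.844 = 8.74 mmol/L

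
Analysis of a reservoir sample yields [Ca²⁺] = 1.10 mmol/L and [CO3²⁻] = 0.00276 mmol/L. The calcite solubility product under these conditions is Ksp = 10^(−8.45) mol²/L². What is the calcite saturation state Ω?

Ω = 0.856

Ksp = 10^(−8.45) = 3.548×10^-9
Ω = [Ca²⁺][CO3²⁻]/Ksp = (1.10×10^-3)(0.00276×10^-3) / 3.548×10^-9 = 0.856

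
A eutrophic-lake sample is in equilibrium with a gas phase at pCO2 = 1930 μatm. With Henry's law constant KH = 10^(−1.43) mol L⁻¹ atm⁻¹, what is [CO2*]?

KH = 10^(−1.43) = 3.715×10^-2 mol L⁻¹ atm⁻¹
[CO2*] = KH · pCO2 = 3.715×10^-2 × 1930×10^-6 atm = 7.17×10^-5 mol/L

[CO2*] = 71.7 μmol/L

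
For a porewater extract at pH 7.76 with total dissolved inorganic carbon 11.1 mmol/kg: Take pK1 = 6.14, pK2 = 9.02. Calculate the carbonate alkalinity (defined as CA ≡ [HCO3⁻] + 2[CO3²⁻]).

CA = 11.4 mmol/kg

CA = [HCO3⁻] + 2[CO3²⁻] = (α₁ + 2α₂)·DIC
At pH 7.76: [H⁺]/K1 = 10^-1.62 = 0.023988, K2/[H⁺] = 10^-1.26 = 0.054954
α₁ = 1/(1 + 0.023988 + 0.054954) = 1/1.0789 = 0.9268; α₂ = α₁·K2/[H⁺] = 0.05093
α₁ + 2α₂ = 1.0287
CA = 1.0287 × 11.1 = 11.4 mmol/kg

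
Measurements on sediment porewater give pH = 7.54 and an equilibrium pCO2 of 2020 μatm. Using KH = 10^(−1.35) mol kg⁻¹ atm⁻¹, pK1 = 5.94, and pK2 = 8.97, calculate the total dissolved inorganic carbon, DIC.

DIC = 3.82 mmol/kg

[CO2*] = KH · pCO2 = 10^(−1.35) × 2020×10^-6 = 9.023×10^-5 mol/kg
α₀ = 1/(1 + K1/[H⁺] + K1K2/[H⁺]²) = 1/(1 + 10^+1.60 + 10^+0.17) = 0.02365
DIC = [CO2*]/α₀ = 9.023×10^-5 / 0.02365 = 3.82 mmol/kg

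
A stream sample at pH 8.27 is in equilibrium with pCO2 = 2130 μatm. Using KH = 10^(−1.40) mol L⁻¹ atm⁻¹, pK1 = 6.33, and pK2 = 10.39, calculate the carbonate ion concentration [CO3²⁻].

[CO3²⁻] = 0.0560 mmol/L

[CO2*] = KH · pCO2 = 10^(−1.40) × 2130×10^-6 = 8.480×10^-5 mol/L
α₀ = 1/(1 + K1/[H⁺] + K1K2/[H⁺]²) = 1/(1 + 10^+1.94 + 10^-0.18) = 0.01127
DIC = [CO2*]/α₀ = 8.480×10^-5 / 0.01127 = 7.526 mmol/L
[CO3²⁻] = α₂·DIC; α₂ = 0.007444, so [CO3²⁻] = 0.007444 × 7.526 = 0.0560 mmol/L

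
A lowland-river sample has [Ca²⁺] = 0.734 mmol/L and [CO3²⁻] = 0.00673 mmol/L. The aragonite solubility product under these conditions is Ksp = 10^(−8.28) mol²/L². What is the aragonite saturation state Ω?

Ksp = 10^(−8.28) = 5.248×10^-9
Ω = [Ca²⁺][CO3²⁻]/Ksp = (0.734×10^-3)(0.00673×10^-3) / 5.248×10^-9 = 0.941

Ω = 0.941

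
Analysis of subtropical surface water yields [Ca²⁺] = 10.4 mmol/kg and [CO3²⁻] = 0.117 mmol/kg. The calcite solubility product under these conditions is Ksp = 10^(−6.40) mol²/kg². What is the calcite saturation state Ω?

Ω = 3.06

Ksp = 10^(−6.40) = 3.981×10^-7
Ω = [Ca²⁺][CO3²⁻]/Ksp = (10.4×10^-3)(0.117×10^-3) / 3.981×10^-7 = 3.06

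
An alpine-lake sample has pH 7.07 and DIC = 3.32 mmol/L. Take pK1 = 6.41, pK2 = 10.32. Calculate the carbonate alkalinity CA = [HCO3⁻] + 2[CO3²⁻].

CA = [HCO3⁻] + 2[CO3²⁻] = (α₁ + 2α₂)·DIC
At pH 7.07: [H⁺]/K1 = 10^-0.66 = 0.21878, K2/[H⁺] = 10^-3.25 = 0.00056234
α₁ = 1/(1 + 0.21878 + 0.00056234) = 1/1.2193 = 0.8201; α₂ = α₁·K2/[H⁺] = 0.0004612
α₁ + 2α₂ = 0.8210
CA = 0.8210 × 3.32 = 2.73 mmol/L

CA = 2.73 mmol/L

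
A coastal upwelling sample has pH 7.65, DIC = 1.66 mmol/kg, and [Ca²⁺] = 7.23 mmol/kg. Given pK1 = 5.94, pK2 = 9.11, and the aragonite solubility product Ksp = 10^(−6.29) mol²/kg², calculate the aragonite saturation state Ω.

α₂ = 1 / (1 + [H⁺]/K2 + [H⁺]²/(K1K2)) = 1 / (1 + 10^+1.46 + 10^-0.25)
   = 1 / (1 + 28.840 + 0.56234) = 1/30.403 = 0.03289
[CO3²⁻] = α₂ × DIC = 0.03289 × 1.66 = 0.05460 mmol/kg
Ksp = 10^(−6.29) = 5.129×10^-7
Ω = [Ca²⁺][CO3²⁻]/Ksp = (7.23×10^-3)(5.460×10^-5) / 5.129×10^-7 = 0.770

Ω = 0.770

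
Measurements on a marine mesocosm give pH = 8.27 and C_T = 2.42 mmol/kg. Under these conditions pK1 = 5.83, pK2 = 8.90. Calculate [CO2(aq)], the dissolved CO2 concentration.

α₀ = 1 / (1 + K1/[H⁺] + K1K2/[H⁺]²) = 1 / (1 + 10^+2.44 + 10^+1.81)
   = 1 / (1 + 275.42 + 64.565) = 1/340.99 = 0.002933
[CO2*] = α₀ × DIC = 0.002933 × 2.42 = 0.00710 mmol/kg = 7.10 μmol/kg

[CO2*] = 7.10 μmol/kg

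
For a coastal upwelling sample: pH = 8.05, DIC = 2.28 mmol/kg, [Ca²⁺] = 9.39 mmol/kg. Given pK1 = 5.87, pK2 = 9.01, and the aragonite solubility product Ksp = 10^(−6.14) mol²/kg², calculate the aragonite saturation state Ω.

α₂ = 1 / (1 + [H⁺]/K2 + [H⁺]²/(K1K2)) = 1 / (1 + 10^+0.96 + 10^-1.22)
   = 1 / (1 + 9.1201 + 0.060256) = 1/10.180 = 0.09823
[CO3²⁻] = α₂ × DIC = 0.09823 × 2.28 = 0.2240 mmol/kg
Ksp = 10^(−6.14) = 7.244×10^-7
Ω = [Ca²⁺][CO3²⁻]/Ksp = (9.39×10^-3)(2.240×10^-4) / 7.244×10^-7 = 2.90

Ω = 2.90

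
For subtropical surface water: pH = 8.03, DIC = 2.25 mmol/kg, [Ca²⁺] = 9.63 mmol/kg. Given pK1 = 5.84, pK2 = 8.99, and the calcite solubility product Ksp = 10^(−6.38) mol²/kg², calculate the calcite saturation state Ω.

α₂ = 1 / (1 + [H⁺]/K2 + [H⁺]²/(K1K2)) = 1 / (1 + 10^+0.96 + 10^-1.23)
   = 1 / (1 + 9.1201 + 0.058884) = 1/10.179 = 0.09824
[CO3²⁻] = α₂ × DIC = 0.09824 × 2.25 = 0.2210 mmol/kg
Ksp = 10^(−6.38) = 4.169×10^-7
Ω = [Ca²⁺][CO3²⁻]/Ksp = (9.63×10^-3)(2.210×10^-4) / 4.169×10^-7 = 5.11

Ω = 5.11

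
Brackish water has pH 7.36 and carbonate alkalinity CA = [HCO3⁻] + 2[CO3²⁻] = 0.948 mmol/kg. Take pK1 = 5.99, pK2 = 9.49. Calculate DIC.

DIC = 0.981 mmol/kg

CA = [HCO3⁻] + 2[CO3²⁻] = (α₁ + 2α₂)·DIC
At pH 7.36: [H⁺]/K1 = 10^-1.37 = 0.042658, K2/[H⁺] = 10^-2.13 = 0.0074131
α₁ = 1/(1 + 0.042658 + 0.0074131) = 1/1.0501 = 0.9523; α₂ = α₁·K2/[H⁺] = 0.007060
α₁ + 2α₂ = 0.9664
DIC = CA / (α₁ + 2α₂) = 0.948 / 0.9664 = 0.981 mmol/kg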